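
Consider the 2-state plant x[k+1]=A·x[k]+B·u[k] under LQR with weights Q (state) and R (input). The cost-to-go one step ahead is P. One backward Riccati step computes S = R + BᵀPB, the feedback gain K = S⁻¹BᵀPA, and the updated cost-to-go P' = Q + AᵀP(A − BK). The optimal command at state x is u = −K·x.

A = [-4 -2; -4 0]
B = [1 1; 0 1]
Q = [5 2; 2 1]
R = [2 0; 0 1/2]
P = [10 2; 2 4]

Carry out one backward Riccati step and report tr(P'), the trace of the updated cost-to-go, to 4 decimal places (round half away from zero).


17.5897

BᵀP = [10.0000 2.0000; 12.0000 6.0000]
S = R + BᵀPB = [2 0; 0 1/2] + [10.0000 12.0000; 12.0000 18.0000] = [12.0000 12.0000; 12.0000 18.5000]
BᵀPA = [-48.0000 -20.0000; -72.0000 -24.0000]
K = S⁻¹·BᵀPA = [-0.3077 -1.0513; -3.6923 -0.6154]
A−BK = [0.0000 -0.3333; -0.3077 0.6154]
AᵀP(A−BK) = [7.3846 1.2308; 1.2308 4.2051]
P' = Q + AᵀP(A−BK) = [12.3846 3.2308; 3.2308 5.2051]
tr(P') = 17.5897


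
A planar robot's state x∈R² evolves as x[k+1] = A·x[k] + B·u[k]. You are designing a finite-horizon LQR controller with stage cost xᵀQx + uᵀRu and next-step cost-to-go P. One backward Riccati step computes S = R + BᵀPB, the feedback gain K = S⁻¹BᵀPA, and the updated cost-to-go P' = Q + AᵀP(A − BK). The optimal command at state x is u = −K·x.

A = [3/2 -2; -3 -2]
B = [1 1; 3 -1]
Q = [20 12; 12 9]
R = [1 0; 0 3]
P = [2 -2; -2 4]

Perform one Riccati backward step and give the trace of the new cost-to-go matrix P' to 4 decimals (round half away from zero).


BᵀP = [-4.0000 10.0000; 4.0000 -6.0000]
S = R + BᵀPB = [1 0; 0 3] + [26.0000 -14.0000; -14.0000 10.0000] = [27.0000 -14.0000; -14.0000 13.0000]
BᵀPA = [-36.0000 -12.0000; 24.0000 4.0000]
K = S⁻¹·BᵀPA = [-0.8516 -0.6452; 0.9290 -0.3871]
A−BK = [1.4226 -0.9677; 0.4839 -0.4516]
AᵀP(A−BK) = [5.5452 -1.9355; -1.9355 1.8065]
P' = Q + AᵀP(A−BK) = [25.5452 10.0645; 10.0645 10.8065]
tr(P') = 36.3516

36.3516


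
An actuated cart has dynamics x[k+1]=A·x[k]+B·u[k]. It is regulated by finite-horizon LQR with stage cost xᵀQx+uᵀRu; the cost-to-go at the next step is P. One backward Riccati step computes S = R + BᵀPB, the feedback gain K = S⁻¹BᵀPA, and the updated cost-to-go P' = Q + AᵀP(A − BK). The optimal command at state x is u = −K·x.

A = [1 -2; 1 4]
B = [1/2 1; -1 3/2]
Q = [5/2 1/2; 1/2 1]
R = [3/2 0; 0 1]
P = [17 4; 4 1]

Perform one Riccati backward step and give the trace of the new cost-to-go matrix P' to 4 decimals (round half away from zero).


6.2544

BᵀP = [4.5000 1.0000; 23.0000 5.5000]
S = R + BᵀPB = [3/2 0; 0 1] + [1.2500 6.0000; 6.0000 31.2500] = [2.7500 6.0000; 6.0000 32.2500]
BᵀPA = [5.5000 -5.0000; 28.5000 -24.0000]
K = S⁻¹·BᵀPA = [0.1210 -0.3274; 0.8612 -0.6833]
A−BK = [0.0783 -1.1530; -0.1708 4.6975]
AᵀP(A−BK) = [0.7900 -0.7260; -0.7260 1.9644]
P' = Q + AᵀP(A−BK) = [3.2900 -0.2260; -0.2260 2.9644]
tr(P') = 6.2544


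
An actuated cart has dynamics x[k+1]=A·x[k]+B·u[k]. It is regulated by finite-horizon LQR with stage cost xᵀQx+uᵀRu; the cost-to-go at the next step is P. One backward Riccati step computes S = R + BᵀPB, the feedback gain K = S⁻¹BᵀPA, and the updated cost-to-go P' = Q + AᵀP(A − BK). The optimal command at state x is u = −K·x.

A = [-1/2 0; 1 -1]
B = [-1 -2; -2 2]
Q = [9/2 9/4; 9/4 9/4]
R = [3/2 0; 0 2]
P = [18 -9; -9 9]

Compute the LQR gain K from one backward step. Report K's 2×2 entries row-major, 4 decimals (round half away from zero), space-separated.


-0.1563 0.3070 0.3307 -0.1674

BᵀP = [0.0000 -9.0000; -54.0000 36.0000]
S = R + BᵀPB = [3/2 0; 0 2] + [18.0000 -18.0000; -18.0000 180.0000] = [19.5000 -18.0000; -18.0000 182.0000]
BᵀPA = [-9.0000 9.0000; 63.0000 -36.0000]
K = S⁻¹·BᵀPA = [-0.1563 0.3070; 0.3307 -0.1674]
A−BK = [0.0051 -0.0279; 0.0260 -0.0512]
AᵀP(A−BK) = [0.2595 -0.1884; -0.1884 0.2093]
P' = Q + AᵀP(A−BK) = [4.7595 2.0616; 2.0616 2.4593]
tr(P') = 7.2188


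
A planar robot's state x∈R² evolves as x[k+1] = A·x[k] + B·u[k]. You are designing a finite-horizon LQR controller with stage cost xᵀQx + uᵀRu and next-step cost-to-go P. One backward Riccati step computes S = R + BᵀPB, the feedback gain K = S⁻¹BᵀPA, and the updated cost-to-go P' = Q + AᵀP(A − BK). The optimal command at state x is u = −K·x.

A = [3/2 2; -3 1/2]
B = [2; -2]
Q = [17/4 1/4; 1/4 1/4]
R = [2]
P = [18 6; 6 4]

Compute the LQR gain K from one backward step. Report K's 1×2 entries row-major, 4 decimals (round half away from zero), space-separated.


0.5714 1.1905

BᵀP = [24.0000 4.0000]
S = R + BᵀPB = [2] + [40.0000] = [42.0000]
BᵀPA = [24.0000 50.0000]
K = S⁻¹·BᵀPA = [0.5714 1.1905]
A−BK = [0.3571 -0.3810; -1.8571 2.8810]
AᵀP(A−BK) = [8.7857 -12.0714; -12.0714 25.4762]
P' = Q + AᵀP(A−BK) = [13.0357 -11.8214; -11.8214 25.7262]
tr(P') = 38.7619


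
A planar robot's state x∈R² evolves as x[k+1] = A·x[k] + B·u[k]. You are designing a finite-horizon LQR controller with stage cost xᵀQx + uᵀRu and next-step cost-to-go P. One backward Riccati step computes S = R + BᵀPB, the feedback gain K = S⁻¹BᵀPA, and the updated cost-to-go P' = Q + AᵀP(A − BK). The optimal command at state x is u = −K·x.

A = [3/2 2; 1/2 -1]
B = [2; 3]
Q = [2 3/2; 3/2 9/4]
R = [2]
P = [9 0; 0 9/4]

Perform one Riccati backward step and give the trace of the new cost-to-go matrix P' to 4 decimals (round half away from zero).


BᵀP = [18.0000 6.7500]
S = R + BᵀPB = [2] + [56.2500] = [58.2500]
BᵀPA = [30.3750 29.2500]
K = S⁻¹·BᵀPA = [0.5215 0.5021]
A−BK = [0.4571 0.9957; -1.0644 -2.5064]
AᵀP(A−BK) = [4.9732 10.6223; 10.6223 23.5622]
P' = Q + AᵀP(A−BK) = [6.9732 12.1223; 12.1223 25.8122]
tr(P') = 32.7854

32.7854


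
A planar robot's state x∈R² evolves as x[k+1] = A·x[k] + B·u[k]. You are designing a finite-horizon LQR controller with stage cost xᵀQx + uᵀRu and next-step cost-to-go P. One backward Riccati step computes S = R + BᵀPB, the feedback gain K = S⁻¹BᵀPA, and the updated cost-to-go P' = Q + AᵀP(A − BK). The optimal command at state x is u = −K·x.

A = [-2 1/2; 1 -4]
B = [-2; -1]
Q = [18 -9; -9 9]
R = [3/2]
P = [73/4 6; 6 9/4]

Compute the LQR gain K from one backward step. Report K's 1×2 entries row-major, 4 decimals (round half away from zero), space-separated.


0.7022 0.3548

BᵀP = [-42.5000 -14.2500]
S = R + BᵀPB = [3/2] + [99.2500] = [100.7500]
BᵀPA = [70.7500 35.7500]
K = S⁻¹·BᵀPA = [0.7022 0.3548]
A−BK = [-0.5955 1.2097; 1.7022 -3.6452]
AᵀP(A−BK) = [1.5670 -1.3548; -1.3548 3.8770]
P' = Q + AᵀP(A−BK) = [19.5670 -10.3548; -10.3548 12.8770]
tr(P') = 32.4440


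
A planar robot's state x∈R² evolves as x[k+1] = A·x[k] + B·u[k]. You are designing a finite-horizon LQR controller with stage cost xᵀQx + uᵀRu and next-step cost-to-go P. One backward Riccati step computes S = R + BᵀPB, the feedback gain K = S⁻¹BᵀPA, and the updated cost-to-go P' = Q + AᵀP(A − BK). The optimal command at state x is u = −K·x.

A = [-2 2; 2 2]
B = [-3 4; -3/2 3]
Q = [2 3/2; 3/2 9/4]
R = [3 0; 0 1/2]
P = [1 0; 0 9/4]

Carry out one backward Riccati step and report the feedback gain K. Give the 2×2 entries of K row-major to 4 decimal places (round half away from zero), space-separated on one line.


0.6844 0.0518 0.5617 0.6162

BᵀP = [-3.0000 -3.3750; 4.0000 6.7500]
S = R + BᵀPB = [3 0; 0 1/2] + [14.0625 -22.1250; -22.1250 36.2500] = [17.0625 -22.1250; -22.1250 36.7500]
BᵀPA = [-0.7500 -12.7500; 5.5000 21.5000]
K = S⁻¹·BᵀPA = [0.6844 0.0518; 0.5617 0.6162]
A−BK = [-2.1936 -0.3095; 1.3415 0.2290]
AᵀP(A−BK) = [10.4240 1.6496; 1.6496 0.4117]
P' = Q + AᵀP(A−BK) = [12.4240 3.1496; 3.1496 2.6617]
tr(P') = 15.0857


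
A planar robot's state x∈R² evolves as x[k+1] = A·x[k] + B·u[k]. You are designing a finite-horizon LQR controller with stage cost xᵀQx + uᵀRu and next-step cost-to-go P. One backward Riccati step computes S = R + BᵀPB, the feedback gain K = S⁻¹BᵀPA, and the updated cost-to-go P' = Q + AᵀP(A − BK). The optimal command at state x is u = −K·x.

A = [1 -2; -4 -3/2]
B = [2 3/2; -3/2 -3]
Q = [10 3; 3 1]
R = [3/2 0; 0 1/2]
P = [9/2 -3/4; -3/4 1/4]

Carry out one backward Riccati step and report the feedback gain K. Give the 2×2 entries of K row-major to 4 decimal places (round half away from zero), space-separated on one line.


0.0508 -0.5344 0.7869 -0.2071

BᵀP = [10.1250 -1.8750; 9.0000 -1.8750]
S = R + BᵀPB = [3/2 0; 0 1/2] + [23.0625 20.8125; 20.8125 19.1250] = [24.5625 20.8125; 20.8125 19.6250]
BᵀPA = [17.6250 -17.4375; 16.5000 -15.1875]
K = S⁻¹·BᵀPA = [0.0508 -0.5344; 0.7869 -0.2071]
A−BK = [-0.2819 -0.6205; -1.5632 -2.9230]
AᵀP(A−BK) = [0.6210 0.4618; 0.4618 1.5978]
P' = Q + AᵀP(A−BK) = [10.6210 3.4618; 3.4618 2.5978]
tr(P') = 13.2188


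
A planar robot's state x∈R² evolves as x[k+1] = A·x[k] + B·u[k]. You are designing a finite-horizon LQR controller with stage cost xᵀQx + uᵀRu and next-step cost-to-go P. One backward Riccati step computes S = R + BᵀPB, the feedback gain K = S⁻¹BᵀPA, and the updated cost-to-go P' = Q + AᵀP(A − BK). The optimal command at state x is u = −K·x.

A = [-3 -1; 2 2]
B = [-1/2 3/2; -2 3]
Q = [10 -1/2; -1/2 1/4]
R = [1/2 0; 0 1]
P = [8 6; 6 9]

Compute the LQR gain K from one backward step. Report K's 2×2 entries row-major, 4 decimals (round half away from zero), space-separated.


-3.0865 -1.6827 -1.8606 -0.6779

BᵀP = [-16.0000 -21.0000; 30.0000 36.0000]
S = R + BᵀPB = [1/2 0; 0 1] + [50.0000 -87.0000; -87.0000 153.0000] = [50.5000 -87.0000; -87.0000 154.0000]
BᵀPA = [6.0000 -26.0000; -18.0000 42.0000]
K = S⁻¹·BᵀPA = [-3.0865 -1.6827; -1.8606 -0.6779]
A−BK = [-1.7524 -0.8245; 1.4087 0.6683]
AᵀP(A−BK) = [21.0288 9.8942; 9.8942 4.7212]
P' = Q + AᵀP(A−BK) = [31.0288 9.3942; 9.3942 4.9712]
tr(P') = 36.0000


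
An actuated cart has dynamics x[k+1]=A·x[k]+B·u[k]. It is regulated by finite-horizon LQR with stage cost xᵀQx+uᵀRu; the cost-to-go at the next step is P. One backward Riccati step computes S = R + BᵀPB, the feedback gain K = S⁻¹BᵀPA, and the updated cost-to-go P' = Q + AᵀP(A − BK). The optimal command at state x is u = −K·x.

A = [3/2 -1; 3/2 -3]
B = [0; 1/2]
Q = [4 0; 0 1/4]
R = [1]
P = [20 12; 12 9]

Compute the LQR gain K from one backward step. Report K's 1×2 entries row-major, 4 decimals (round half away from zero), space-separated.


4.8462 -6.0000

BᵀP = [6.0000 4.5000]
S = R + BᵀPB = [1] + [2.2500] = [3.2500]
BᵀPA = [15.7500 -19.5000]
K = S⁻¹·BᵀPA = [4.8462 -6.0000]
A−BK = [1.5000 -1.0000; -0.9231 0.0000]
AᵀP(A−BK) = [42.9231 -48.0000; -48.0000 56.0000]
P' = Q + AᵀP(A−BK) = [46.9231 -48.0000; -48.0000 56.2500]
tr(P') = 103.1731


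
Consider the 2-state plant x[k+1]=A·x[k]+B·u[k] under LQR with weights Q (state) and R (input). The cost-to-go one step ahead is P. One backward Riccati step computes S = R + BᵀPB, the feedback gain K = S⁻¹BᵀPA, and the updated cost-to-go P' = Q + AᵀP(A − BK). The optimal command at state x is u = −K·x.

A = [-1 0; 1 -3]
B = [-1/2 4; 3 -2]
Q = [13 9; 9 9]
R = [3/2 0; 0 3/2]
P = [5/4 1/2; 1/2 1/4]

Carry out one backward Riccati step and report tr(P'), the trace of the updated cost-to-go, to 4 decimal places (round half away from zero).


22.6749

BᵀP = [0.8750 0.5000; 4.0000 1.5000]
S = R + BᵀPB = [3/2 0; 0 3/2] + [1.0625 2.5000; 2.5000 13.0000] = [2.5625 2.5000; 2.5000 14.5000]
BᵀPA = [-0.3750 -1.5000; -2.5000 -4.5000]
K = S⁻¹·BᵀPA = [0.0263 -0.3397; -0.1769 -0.2518]
A−BK = [-0.2791 0.8372; 0.5672 -2.4843]
AᵀP(A−BK) = [0.0675 -0.0068; -0.0068 0.6074]
P' = Q + AᵀP(A−BK) = [13.0675 8.9932; 8.9932 9.6074]
tr(P') = 22.6749


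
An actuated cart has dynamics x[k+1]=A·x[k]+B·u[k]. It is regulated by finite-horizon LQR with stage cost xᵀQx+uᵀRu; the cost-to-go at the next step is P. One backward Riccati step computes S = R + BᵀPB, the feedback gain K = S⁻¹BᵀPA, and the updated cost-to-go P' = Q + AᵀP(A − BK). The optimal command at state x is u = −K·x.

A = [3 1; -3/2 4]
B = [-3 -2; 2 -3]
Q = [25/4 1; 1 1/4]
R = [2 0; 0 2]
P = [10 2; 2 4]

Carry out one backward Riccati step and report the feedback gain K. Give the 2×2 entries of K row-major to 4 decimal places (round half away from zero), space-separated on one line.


BᵀP = [-26.0000 2.0000; -26.0000 -16.0000]
S = R + BᵀPB = [2 0; 0 2] + [82.0000 46.0000; 46.0000 100.0000] = [84.0000 46.0000; 46.0000 102.0000]
BᵀPA = [-81.0000 -18.0000; -54.0000 -90.0000]
K = S⁻¹·BᵀPA = [-0.8955 0.3571; -0.1255 -1.0434]
A−BK = [0.0623 -0.0155; -0.0856 0.1556]
AᵀP(A−BK) = [1.6823 -0.4185; -0.4185 2.5220]
P' = Q + AᵀP(A−BK) = [7.9323 0.5815; 0.5815 2.7720]
tr(P') = 10.7043

-0.8955 0.3571 -0.1255 -1.0434


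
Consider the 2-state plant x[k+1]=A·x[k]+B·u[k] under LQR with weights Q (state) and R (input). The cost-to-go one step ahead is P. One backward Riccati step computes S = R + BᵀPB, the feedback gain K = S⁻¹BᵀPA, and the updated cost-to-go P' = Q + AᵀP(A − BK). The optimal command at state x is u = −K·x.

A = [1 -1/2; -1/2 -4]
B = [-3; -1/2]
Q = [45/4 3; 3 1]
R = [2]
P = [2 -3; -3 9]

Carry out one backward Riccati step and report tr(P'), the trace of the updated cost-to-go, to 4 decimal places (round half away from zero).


BᵀP = [-4.5000 4.5000]
S = R + BᵀPB = [2] + [11.2500] = [13.2500]
BᵀPA = [-6.7500 -15.7500]
K = S⁻¹·BᵀPA = [-0.5094 -1.1887]
A−BK = [-0.5283 -4.0660; -0.7547 -4.5943]
AᵀP(A−BK) = [3.8113 20.2264; 20.2264 113.7783]
P' = Q + AᵀP(A−BK) = [15.0613 23.2264; 23.2264 114.7783]
tr(P') = 129.8396

129.8396


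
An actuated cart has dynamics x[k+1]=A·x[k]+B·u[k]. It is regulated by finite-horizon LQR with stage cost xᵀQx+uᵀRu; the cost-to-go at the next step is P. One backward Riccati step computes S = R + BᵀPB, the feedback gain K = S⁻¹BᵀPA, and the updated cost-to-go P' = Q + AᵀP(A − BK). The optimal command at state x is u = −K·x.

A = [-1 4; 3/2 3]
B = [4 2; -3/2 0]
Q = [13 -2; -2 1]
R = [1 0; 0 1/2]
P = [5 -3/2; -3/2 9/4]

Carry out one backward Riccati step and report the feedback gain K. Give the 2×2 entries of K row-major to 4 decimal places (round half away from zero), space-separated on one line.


-0.6479 -0.8597 0.6992 3.3784

BᵀP = [22.2500 -9.3750; 10.0000 -3.0000]
S = R + BᵀPB = [1 0; 0 1/2] + [103.0625 44.5000; 44.5000 20.0000] = [104.0625 44.5000; 44.5000 20.5000]
BᵀPA = [-36.3125 60.8750; -14.5000 31.0000]
K = S⁻¹·BᵀPA = [-0.6479 -0.8597; 0.6992 3.3784]
A−BK = [0.1934 0.6821; 0.5281 1.7104]
AᵀP(A−BK) = [1.1724 3.3935; 3.3935 11.8546]
P' = Q + AᵀP(A−BK) = [14.1724 1.3935; 1.3935 12.8546]
tr(P') = 27.0270


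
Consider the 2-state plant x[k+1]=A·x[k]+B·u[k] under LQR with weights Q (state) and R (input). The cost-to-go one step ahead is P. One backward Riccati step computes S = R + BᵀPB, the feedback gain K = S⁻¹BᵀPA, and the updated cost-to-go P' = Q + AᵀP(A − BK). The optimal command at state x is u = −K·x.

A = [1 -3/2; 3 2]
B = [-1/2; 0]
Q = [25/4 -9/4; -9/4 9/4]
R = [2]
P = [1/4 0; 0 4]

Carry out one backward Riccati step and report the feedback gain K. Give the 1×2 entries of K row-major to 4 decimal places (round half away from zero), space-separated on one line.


BᵀP = [-0.1250 0.0000]
S = R + BᵀPB = [2] + [0.0625] = [2.0625]
BᵀPA = [-0.1250 0.1875]
K = S⁻¹·BᵀPA = [-0.0606 0.0909]
A−BK = [0.9697 -1.4545; 3.0000 2.0000]
AᵀP(A−BK) = [36.2424 23.6364; 23.6364 16.5455]
P' = Q + AᵀP(A−BK) = [42.4924 21.3864; 21.3864 18.7955]
tr(P') = 61.2879

-0.0606 0.0909


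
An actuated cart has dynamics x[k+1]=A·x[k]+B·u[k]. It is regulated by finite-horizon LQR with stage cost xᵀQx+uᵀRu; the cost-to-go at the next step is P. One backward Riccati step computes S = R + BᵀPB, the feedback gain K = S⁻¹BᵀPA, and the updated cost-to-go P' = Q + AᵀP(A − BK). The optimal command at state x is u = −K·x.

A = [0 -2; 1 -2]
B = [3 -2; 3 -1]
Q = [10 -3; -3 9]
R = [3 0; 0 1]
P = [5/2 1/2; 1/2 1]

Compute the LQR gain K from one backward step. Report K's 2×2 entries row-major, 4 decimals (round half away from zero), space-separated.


0.1752 -0.3942 0.1387 0.4380

BᵀP = [9.0000 4.5000; -5.5000 -2.0000]
S = R + BᵀPB = [3 0; 0 1] + [40.5000 -22.5000; -22.5000 13.0000] = [43.5000 -22.5000; -22.5000 14.0000]
BᵀPA = [4.5000 -27.0000; -2.0000 15.0000]
K = S⁻¹·BᵀPA = [0.1752 -0.3942; 0.1387 0.4380]
A−BK = [-0.2482 0.0584; 0.6131 -0.3796]
AᵀP(A−BK) = [0.4891 -0.3504; -0.3504 0.7883]
P' = Q + AᵀP(A−BK) = [10.4891 -3.3504; -3.3504 9.7883]
tr(P') = 20.2774


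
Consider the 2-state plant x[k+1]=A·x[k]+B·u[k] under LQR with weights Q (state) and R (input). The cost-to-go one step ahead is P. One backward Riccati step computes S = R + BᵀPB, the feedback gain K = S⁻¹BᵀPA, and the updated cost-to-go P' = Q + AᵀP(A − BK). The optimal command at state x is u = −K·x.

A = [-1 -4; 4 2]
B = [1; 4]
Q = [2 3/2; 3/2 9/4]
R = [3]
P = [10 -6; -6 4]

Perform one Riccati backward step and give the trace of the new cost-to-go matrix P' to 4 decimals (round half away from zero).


BᵀP = [-14.0000 10.0000]
S = R + BᵀPB = [3] + [26.0000] = [29.0000]
BᵀPA = [54.0000 76.0000]
K = S⁻¹·BᵀPA = [1.8621 2.6207]
A−BK = [-2.8621 -6.6207; -3.4483 -8.4828]
AᵀP(A−BK) = [21.4483 38.4828; 38.4828 72.8276]
P' = Q + AᵀP(A−BK) = [23.4483 39.9828; 39.9828 75.0776]
tr(P') = 98.5259

98.5259


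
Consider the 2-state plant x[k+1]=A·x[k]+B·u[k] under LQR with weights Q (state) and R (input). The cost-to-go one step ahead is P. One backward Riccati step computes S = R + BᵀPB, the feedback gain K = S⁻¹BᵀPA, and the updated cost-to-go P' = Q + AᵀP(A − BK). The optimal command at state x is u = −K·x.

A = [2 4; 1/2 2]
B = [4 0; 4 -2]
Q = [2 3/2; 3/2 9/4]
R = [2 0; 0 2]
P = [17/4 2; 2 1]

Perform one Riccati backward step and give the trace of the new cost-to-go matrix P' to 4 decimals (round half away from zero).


BᵀP = [25.0000 12.0000; -4.0000 -2.0000]
S = R + BᵀPB = [2 0; 0 2] + [148.0000 -24.0000; -24.0000 4.0000] = [150.0000 -24.0000; -24.0000 6.0000]
BᵀPA = [56.0000 124.0000; -9.0000 -20.0000]
K = S⁻¹·BᵀPA = [0.3704 0.8148; -0.0185 -0.0741]
A−BK = [0.5185 0.7407; -1.0185 -1.4074]
AᵀP(A−BK) = [0.3426 0.7037; 0.7037 1.4815]
P' = Q + AᵀP(A−BK) = [2.3426 2.2037; 2.2037 3.7315]
tr(P') = 6.0741

6.0741


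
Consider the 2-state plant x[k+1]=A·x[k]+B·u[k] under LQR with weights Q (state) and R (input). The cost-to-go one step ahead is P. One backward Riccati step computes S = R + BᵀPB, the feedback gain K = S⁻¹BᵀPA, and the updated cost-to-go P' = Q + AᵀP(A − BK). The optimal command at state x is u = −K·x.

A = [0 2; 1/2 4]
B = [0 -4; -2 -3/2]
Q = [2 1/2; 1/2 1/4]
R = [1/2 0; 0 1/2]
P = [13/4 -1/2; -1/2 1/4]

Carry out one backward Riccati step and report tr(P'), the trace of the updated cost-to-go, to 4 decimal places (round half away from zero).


3.1732

BᵀP = [1.0000 -0.5000; -12.2500 1.6250]
S = R + BᵀPB = [1/2 0; 0 1/2] + [1.0000 -3.2500; -3.2500 46.5625] = [1.5000 -3.2500; -3.2500 47.0625]
BᵀPA = [-0.2500 0.0000; 0.8125 -18.0000]
K = S⁻¹·BᵀPA = [-0.1520 -0.9745; 0.0068 -0.4498]
A−BK = [0.0271 0.2009; 0.2061 1.3764]
AᵀP(A−BK) = [0.0190 0.1218; 0.1218 0.9042]
P' = Q + AᵀP(A−BK) = [2.0190 0.6218; 0.6218 1.1542]
tr(P') = 3.1732


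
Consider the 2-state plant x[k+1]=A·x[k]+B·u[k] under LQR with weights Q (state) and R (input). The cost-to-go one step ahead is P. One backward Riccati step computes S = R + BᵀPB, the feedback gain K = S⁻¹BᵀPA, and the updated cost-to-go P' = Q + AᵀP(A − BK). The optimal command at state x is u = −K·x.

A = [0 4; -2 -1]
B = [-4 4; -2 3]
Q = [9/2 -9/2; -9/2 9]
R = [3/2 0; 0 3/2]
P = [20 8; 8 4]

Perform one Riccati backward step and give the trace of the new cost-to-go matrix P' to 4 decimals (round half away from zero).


20.9837

BᵀP = [-96.0000 -40.0000; 104.0000 44.0000]
S = R + BᵀPB = [3/2 0; 0 3/2] + [464.0000 -504.0000; -504.0000 548.0000] = [465.5000 -504.0000; -504.0000 549.5000]
BᵀPA = [80.0000 -344.0000; -88.0000 372.0000]
K = S⁻¹·BᵀPA = [-0.2207 -0.8670; -0.3626 -0.1182]
A−BK = [0.5675 1.0049; -1.3537 -2.3793]
AᵀP(A−BK) = [1.7498 2.9557; 2.9557 5.7340]
P' = Q + AᵀP(A−BK) = [6.2498 -1.5443; -1.5443 14.7340]
tr(P') = 20.9837


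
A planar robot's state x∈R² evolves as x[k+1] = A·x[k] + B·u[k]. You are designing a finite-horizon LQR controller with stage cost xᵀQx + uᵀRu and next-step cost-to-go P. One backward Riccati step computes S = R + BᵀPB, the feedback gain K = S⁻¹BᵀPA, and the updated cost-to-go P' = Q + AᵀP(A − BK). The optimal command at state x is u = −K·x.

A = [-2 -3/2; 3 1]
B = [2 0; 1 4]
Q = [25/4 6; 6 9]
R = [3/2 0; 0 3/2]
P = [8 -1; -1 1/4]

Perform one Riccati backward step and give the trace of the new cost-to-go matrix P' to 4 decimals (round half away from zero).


BᵀP = [15.0000 -1.7500; -4.0000 1.0000]
S = R + BᵀPB = [3/2 0; 0 3/2] + [28.2500 -7.0000; -7.0000 4.0000] = [29.7500 -7.0000; -7.0000 5.5000]
BᵀPA = [-35.2500 -24.2500; 11.0000 7.0000]
K = S⁻¹·BᵀPA = [-1.0196 -0.7361; 0.7023 0.3359]
A−BK = [0.0393 -0.0278; 1.2105 0.3926]
AᵀP(A−BK) = [2.5829 1.6080; 1.6080 1.0485]
P' = Q + AᵀP(A−BK) = [8.8329 7.6080; 7.6080 10.0485]
tr(P') = 18.8814

18.8814


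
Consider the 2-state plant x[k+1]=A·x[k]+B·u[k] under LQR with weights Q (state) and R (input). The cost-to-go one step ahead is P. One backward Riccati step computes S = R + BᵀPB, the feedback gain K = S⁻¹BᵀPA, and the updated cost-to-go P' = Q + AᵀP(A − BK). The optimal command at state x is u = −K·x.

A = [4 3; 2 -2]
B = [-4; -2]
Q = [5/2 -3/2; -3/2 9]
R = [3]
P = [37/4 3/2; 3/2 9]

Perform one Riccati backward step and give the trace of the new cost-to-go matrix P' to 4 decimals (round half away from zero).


BᵀP = [-40.0000 -24.0000]
S = R + BᵀPB = [3] + [208.0000] = [211.0000]
BᵀPA = [-208.0000 -72.0000]
K = S⁻¹·BᵀPA = [-0.9858 -0.3412]
A−BK = [0.0569 1.6351; 0.0284 -2.6825]
AᵀP(A−BK) = [2.9573 1.0237; 1.0237 76.6813]
P' = Q + AᵀP(A−BK) = [5.4573 -0.4763; -0.4763 85.6813]
tr(P') = 91.1386

91.1386


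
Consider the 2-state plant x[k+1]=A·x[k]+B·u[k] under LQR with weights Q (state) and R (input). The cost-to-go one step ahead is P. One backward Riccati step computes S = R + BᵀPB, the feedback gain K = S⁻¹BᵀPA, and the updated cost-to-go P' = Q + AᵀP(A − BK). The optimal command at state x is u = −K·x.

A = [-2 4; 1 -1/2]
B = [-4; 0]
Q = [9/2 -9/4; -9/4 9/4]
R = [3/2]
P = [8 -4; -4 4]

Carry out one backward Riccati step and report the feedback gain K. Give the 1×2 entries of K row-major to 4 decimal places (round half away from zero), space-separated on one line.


BᵀP = [-32.0000 16.0000]
S = R + BᵀPB = [3/2] + [128.0000] = [129.5000]
BᵀPA = [80.0000 -136.0000]
K = S⁻¹·BᵀPA = [0.6178 -1.0502]
A−BK = [0.4710 -0.2008; 1.0000 -0.5000]
AᵀP(A−BK) = [2.5792 -1.9846; -1.9846 2.1737]
P' = Q + AᵀP(A−BK) = [7.0792 -4.2346; -4.2346 4.4237]
tr(P') = 11.5029

0.6178 -1.0502


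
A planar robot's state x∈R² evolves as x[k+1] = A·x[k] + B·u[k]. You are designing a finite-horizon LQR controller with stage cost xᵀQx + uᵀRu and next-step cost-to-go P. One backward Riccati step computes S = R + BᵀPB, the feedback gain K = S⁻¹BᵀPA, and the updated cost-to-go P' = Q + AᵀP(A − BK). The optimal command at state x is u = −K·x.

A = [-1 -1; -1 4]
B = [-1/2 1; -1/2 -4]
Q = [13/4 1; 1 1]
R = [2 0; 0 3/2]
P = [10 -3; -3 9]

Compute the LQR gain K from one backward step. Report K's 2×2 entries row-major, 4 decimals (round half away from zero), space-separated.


1.1748 -0.0147 0.0391 -0.9909

BᵀP = [-3.5000 -3.0000; 22.0000 -39.0000]
S = R + BᵀPB = [2 0; 0 3/2] + [3.2500 8.5000; 8.5000 178.0000] = [5.2500 8.5000; 8.5000 179.5000]
BᵀPA = [6.5000 -8.5000; 17.0000 -178.0000]
K = S⁻¹·BᵀPA = [1.1748 -0.0147; 0.0391 -0.9909]
A−BK = [-0.4517 -0.0164; -0.2563 0.0289]
AᵀP(A−BK) = [4.6993 -0.0586; -0.0586 1.4864]
P' = Q + AᵀP(A−BK) = [7.9493 0.9414; 0.9414 2.4864]
tr(P') = 10.4357


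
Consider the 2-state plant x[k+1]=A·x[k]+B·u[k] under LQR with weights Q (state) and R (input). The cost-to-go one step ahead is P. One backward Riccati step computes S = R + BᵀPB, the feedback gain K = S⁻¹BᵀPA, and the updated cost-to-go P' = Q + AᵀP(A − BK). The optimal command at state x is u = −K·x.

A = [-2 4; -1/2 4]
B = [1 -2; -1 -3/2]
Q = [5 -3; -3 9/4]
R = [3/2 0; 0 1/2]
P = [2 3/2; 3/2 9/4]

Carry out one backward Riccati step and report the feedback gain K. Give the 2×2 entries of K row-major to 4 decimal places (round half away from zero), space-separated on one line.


-0.2589 -0.2620 0.6967 -2.2368

BᵀP = [0.5000 -0.7500; -6.2500 -6.3750]
S = R + BᵀPB = [3/2 0; 0 1/2] + [1.2500 0.1250; 0.1250 22.0625] = [2.7500 0.1250; 0.1250 22.5625]
BᵀPA = [-0.6250 -1.0000; 15.6875 -50.5000]
K = S⁻¹·BᵀPA = [-0.2589 -0.2620; 0.6967 -2.2368]
A−BK = [-0.3476 -0.2116; 0.2861 0.3829]
AᵀP(A−BK) = [0.4708 -0.5743; -0.5743 2.7809]
P' = Q + AᵀP(A−BK) = [5.4708 -3.5743; -3.5743 5.0309]
tr(P') = 10.5016


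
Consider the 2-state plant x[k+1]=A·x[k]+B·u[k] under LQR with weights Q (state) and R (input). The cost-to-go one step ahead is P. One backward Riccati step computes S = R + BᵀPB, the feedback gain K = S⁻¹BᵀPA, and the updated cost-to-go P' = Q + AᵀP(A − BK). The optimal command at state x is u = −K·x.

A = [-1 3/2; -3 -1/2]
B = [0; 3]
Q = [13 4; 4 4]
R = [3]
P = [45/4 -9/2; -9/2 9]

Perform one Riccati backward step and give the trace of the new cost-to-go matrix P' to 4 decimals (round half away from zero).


BᵀP = [-13.5000 27.0000]
S = R + BᵀPB = [3] + [81.0000] = [84.0000]
BᵀPA = [-67.5000 -33.7500]
K = S⁻¹·BᵀPA = [-0.8036 -0.4018]
A−BK = [-1.0000 1.5000; -0.5893 0.7054]
AᵀP(A−BK) = [11.0089 -12.4955; -12.4955 20.7522]
P' = Q + AᵀP(A−BK) = [24.0089 -8.4955; -8.4955 24.7522]
tr(P') = 48.7612

48.7612


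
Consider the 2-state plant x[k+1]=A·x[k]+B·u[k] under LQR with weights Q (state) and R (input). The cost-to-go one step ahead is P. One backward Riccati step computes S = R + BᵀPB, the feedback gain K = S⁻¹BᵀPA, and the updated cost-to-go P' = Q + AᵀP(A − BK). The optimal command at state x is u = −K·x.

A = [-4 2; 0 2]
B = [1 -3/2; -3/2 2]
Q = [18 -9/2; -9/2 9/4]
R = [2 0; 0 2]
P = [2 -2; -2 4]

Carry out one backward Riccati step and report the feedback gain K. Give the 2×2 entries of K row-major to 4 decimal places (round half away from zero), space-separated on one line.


-0.3099 -0.1840 0.6005 0.1065

BᵀP = [5.0000 -8.0000; -7.0000 11.0000]
S = R + BᵀPB = [2 0; 0 2] + [17.0000 -23.5000; -23.5000 32.5000] = [19.0000 -23.5000; -23.5000 34.5000]
BᵀPA = [-20.0000 -6.0000; 28.0000 8.0000]
K = S⁻¹·BᵀPA = [-0.3099 -0.1840; 0.6005 0.1065]
A−BK = [-2.7893 2.3438; -1.6659 1.5109]
AᵀP(A−BK) = [8.9879 -6.6634; -6.6634 6.0436]
P' = Q + AᵀP(A−BK) = [26.9879 -11.1634; -11.1634 8.2936]
tr(P') = 35.2815


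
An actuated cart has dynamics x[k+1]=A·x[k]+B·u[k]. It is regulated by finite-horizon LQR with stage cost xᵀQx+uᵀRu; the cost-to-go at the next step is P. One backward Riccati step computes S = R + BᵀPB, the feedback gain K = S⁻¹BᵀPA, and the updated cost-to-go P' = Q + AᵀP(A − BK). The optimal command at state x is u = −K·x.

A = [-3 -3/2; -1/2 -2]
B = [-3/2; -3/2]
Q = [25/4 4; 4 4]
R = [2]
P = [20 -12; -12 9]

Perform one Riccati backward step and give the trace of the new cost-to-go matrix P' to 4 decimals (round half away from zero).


73.4198

BᵀP = [-12.0000 4.5000]
S = R + BᵀPB = [2] + [11.2500] = [13.2500]
BᵀPA = [33.7500 9.0000]
K = S⁻¹·BᵀPA = [2.5472 0.6792]
A−BK = [0.8208 -0.4811; 3.3208 -0.9811]
AᵀP(A−BK) = [60.2830 -4.9245; -4.9245 2.8868]
P' = Q + AᵀP(A−BK) = [66.5330 -0.9245; -0.9245 6.8868]
tr(P') = 73.4198


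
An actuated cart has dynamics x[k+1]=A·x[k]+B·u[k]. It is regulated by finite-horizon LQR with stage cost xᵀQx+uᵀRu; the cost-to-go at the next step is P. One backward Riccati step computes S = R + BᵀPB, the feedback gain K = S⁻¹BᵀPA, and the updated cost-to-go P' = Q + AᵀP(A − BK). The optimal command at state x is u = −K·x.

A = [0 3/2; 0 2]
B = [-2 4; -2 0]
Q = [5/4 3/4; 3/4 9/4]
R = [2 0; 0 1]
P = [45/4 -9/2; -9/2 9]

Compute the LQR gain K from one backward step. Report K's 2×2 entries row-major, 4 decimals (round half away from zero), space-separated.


BᵀP = [-13.5000 -9.0000; 45.0000 -18.0000]
S = R + BᵀPB = [2 0; 0 1] + [45.0000 -54.0000; -54.0000 180.0000] = [47.0000 -54.0000; -54.0000 181.0000]
BᵀPA = [0.0000 -38.2500; 0.0000 31.5000]
K = S⁻¹·BᵀPA = [0.0000 -0.9340; 0.0000 -0.1046]
A−BK = [0.0000 0.0504; 0.0000 0.1319]
AᵀP(A−BK) = [0.0000 0.0000; 0.0000 1.8812]
P' = Q + AᵀP(A−BK) = [1.2500 0.7500; 0.7500 4.1312]
tr(P') = 5.3812

0.0000 -0.9340 0.0000 -0.1046


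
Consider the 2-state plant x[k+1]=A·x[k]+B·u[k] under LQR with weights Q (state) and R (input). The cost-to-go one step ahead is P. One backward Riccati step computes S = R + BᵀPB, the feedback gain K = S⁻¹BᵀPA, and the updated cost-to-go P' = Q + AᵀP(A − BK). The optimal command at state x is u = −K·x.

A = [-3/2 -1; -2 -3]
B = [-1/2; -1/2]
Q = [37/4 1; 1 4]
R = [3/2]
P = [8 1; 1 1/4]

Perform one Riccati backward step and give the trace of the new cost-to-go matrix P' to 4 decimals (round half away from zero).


BᵀP = [-4.5000 -0.6250]
S = R + BᵀPB = [3/2] + [2.5625] = [4.0625]
BᵀPA = [8.0000 6.3750]
K = S⁻¹·BᵀPA = [1.9692 1.5692]
A−BK = [-0.5154 -0.2154; -1.0154 -2.2154]
AᵀP(A−BK) = [9.2462 7.4462; 7.4462 6.2462]
P' = Q + AᵀP(A−BK) = [18.4962 8.4462; 8.4462 10.2462]
tr(P') = 28.7423

28.7423


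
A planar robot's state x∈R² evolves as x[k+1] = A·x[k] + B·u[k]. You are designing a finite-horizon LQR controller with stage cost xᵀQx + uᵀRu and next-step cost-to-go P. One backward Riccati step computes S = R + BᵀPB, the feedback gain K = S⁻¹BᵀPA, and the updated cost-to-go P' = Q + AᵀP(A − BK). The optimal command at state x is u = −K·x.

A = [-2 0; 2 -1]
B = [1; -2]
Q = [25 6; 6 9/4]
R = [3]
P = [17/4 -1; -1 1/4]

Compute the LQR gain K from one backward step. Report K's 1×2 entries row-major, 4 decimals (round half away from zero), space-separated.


-1.2653 0.1224

BᵀP = [6.2500 -1.5000]
S = R + BᵀPB = [3] + [9.2500] = [12.2500]
BᵀPA = [-15.5000 1.5000]
K = S⁻¹·BᵀPA = [-1.2653 0.1224]
A−BK = [-0.7347 -0.1224; -0.5306 -0.7551]
AᵀP(A−BK) = [6.3878 -0.6020; -0.6020 0.0663]
P' = Q + AᵀP(A−BK) = [31.3878 5.3980; 5.3980 2.3163]
tr(P') = 33.7041


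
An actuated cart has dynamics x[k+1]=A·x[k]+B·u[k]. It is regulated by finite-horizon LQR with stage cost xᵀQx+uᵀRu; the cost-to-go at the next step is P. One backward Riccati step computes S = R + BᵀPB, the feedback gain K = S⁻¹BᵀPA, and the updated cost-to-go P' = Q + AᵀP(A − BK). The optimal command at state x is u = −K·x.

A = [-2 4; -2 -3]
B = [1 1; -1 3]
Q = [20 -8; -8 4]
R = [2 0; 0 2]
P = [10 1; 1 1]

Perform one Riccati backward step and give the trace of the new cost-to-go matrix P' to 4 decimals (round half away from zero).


49.1481

BᵀP = [9.0000 0.0000; 13.0000 4.0000]
S = R + BᵀPB = [2 0; 0 2] + [9.0000 9.0000; 9.0000 25.0000] = [11.0000 9.0000; 9.0000 27.0000]
BᵀPA = [-18.0000 36.0000; -34.0000 40.0000]
K = S⁻¹·BᵀPA = [-0.8333 2.8333; -0.9815 0.5370]
A−BK = [-0.1852 0.6296; 0.1111 -1.7778]
AᵀP(A−BK) = [3.6296 -6.7407; -6.7407 21.5185]
P' = Q + AᵀP(A−BK) = [23.6296 -14.7407; -14.7407 25.5185]
tr(P') = 49.1481


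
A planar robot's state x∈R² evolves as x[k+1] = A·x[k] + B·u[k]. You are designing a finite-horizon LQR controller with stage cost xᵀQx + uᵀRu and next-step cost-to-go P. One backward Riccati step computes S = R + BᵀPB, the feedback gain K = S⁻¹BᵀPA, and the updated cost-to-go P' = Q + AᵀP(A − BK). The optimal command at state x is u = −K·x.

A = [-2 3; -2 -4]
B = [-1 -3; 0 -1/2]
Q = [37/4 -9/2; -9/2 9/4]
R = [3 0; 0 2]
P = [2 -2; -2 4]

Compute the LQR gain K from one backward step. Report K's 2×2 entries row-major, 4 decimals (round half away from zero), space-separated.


BᵀP = [-2.0000 2.0000; -5.0000 4.0000]
S = R + BᵀPB = [3 0; 0 2] + [2.0000 5.0000; 5.0000 13.0000] = [5.0000 5.0000; 5.0000 15.0000]
BᵀPA = [0.0000 -14.0000; 2.0000 -31.0000]
K = S⁻¹·BᵀPA = [-0.2000 -1.1000; 0.2000 -1.7000]
A−BK = [-1.6000 -3.2000; -1.9000 -4.8500]
AᵀP(A−BK) = [7.6000 19.4000; 19.4000 61.9000]
P' = Q + AᵀP(A−BK) = [16.8500 14.9000; 14.9000 64.1500]
tr(P') = 81.0000

-0.2000 -1.1000 0.2000 -1.7000


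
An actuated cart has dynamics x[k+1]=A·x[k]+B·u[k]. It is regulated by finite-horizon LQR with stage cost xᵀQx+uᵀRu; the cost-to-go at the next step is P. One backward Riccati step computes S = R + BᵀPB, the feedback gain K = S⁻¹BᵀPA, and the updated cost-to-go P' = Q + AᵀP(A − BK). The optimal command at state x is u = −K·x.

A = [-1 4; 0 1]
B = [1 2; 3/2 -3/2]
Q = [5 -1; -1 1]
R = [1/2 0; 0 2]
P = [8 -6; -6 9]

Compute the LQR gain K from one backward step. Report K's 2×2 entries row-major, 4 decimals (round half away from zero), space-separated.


BᵀP = [-1.0000 7.5000; 25.0000 -25.5000]
S = R + BᵀPB = [1/2 0; 0 2] + [10.2500 -13.2500; -13.2500 88.2500] = [10.7500 -13.2500; -13.2500 90.2500]
BᵀPA = [1.0000 3.5000; -25.0000 74.5000]
K = S⁻¹·BᵀPA = [-0.3033 1.6398; -0.3215 1.0662]
A−BK = [-0.0536 0.2278; -0.0274 0.1397]
AᵀP(A−BK) = [0.2649 -0.9841; -0.9841 3.8270]
P' = Q + AᵀP(A−BK) = [5.2649 -1.9841; -1.9841 4.8270]
tr(P') = 10.0919

-0.3033 1.6398 -0.3215 1.0662


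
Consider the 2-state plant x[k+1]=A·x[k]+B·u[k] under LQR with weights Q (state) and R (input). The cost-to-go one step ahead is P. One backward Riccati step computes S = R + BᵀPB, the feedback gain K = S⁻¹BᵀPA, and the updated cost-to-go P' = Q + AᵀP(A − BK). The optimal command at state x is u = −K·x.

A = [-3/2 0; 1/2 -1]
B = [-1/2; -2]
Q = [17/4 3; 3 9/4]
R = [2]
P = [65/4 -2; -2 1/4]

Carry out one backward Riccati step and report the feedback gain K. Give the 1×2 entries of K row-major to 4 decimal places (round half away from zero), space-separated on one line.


BᵀP = [-4.1250 0.5000]
S = R + BᵀPB = [2] + [1.0625] = [3.0625]
BᵀPA = [6.4375 -0.5000]
K = S⁻¹·BᵀPA = [2.1020 -0.1633]
A−BK = [-0.4490 -0.0816; 4.7041 -1.3265]
AᵀP(A−BK) = [26.0931 -2.0740; -2.0740 0.1684]
P' = Q + AᵀP(A−BK) = [30.3431 0.9260; 0.9260 2.4184]
tr(P') = 32.7615

2.1020 -0.1633


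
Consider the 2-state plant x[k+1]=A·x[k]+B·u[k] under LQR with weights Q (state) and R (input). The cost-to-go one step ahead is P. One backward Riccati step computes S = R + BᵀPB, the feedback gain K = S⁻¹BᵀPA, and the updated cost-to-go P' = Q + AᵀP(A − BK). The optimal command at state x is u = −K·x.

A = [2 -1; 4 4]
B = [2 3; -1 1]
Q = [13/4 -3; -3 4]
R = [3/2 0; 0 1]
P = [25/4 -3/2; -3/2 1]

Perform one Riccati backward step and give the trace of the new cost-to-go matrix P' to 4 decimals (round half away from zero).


BᵀP = [14.0000 -4.0000; 17.2500 -3.5000]
S = R + BᵀPB = [3/2 0; 0 1] + [32.0000 38.0000; 38.0000 48.2500] = [33.5000 38.0000; 38.0000 49.2500]
BᵀPA = [12.0000 -30.0000; 20.5000 -31.2500]
K = S⁻¹·BᵀPA = [-0.9132 -1.4086; 1.1208 0.4523]
A−BK = [0.4639 0.4602; 1.9660 2.1390]
AᵀP(A−BK) = [4.9812 5.1305; 5.1305 6.1269]
P' = Q + AᵀP(A−BK) = [8.2312 2.1305; 2.1305 10.1269]
tr(P') = 18.3581

18.3581


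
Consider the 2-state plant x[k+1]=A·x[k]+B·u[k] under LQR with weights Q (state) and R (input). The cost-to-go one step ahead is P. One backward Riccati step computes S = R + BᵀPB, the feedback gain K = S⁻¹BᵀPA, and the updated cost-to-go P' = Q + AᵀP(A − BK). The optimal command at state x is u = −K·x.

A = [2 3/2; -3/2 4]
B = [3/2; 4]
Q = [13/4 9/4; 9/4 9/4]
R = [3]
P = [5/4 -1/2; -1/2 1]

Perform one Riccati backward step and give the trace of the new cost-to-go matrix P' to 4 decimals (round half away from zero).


16.5198

BᵀP = [-0.1250 3.2500]
S = R + BᵀPB = [3] + [12.8125] = [15.8125]
BᵀPA = [-5.1250 12.8125]
K = S⁻¹·BᵀPA = [-0.3241 0.8103]
A−BK = [2.4862 0.2846; -0.2036 0.7589]
AᵀP(A−BK) = [8.5889 -0.9723; -0.9723 2.4308]
P' = Q + AᵀP(A−BK) = [11.8389 1.2777; 1.2777 4.6808]
tr(P') = 16.5198


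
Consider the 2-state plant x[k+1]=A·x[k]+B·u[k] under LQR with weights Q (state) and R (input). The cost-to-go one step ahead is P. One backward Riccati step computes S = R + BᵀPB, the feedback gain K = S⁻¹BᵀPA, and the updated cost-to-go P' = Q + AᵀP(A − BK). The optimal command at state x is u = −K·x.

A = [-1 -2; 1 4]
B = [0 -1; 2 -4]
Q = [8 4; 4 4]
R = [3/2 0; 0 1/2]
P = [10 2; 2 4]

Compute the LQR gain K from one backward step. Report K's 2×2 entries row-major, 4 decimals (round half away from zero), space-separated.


BᵀP = [4.0000 8.0000; -18.0000 -18.0000]
S = R + BᵀPB = [3/2 0; 0 1/2] + [16.0000 -36.0000; -36.0000 90.0000] = [17.5000 -36.0000; -36.0000 90.5000]
BᵀPA = [4.0000 24.0000; 0.0000 -36.0000]
K = S⁻¹·BᵀPA = [1.2580 3.0443; 0.5004 0.8132]
A−BK = [-0.4996 -1.1868; 0.4857 1.1642]
AᵀP(A−BK) = [4.9679 11.8228; 11.8228 28.2120]
P' = Q + AᵀP(A−BK) = [12.9679 15.8228; 15.8228 32.2120]
tr(P') = 45.1798

1.2580 3.0443 0.5004 0.8132


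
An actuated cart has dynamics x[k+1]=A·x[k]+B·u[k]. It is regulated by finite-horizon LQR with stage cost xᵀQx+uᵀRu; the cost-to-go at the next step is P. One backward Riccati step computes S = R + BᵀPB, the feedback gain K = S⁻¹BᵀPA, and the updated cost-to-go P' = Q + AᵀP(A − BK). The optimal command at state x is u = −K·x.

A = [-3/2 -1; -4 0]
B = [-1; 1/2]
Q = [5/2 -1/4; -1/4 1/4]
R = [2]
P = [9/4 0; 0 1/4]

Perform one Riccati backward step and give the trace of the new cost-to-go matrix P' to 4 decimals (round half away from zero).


10.9719

BᵀP = [-2.2500 0.1250]
S = R + BᵀPB = [2] + [2.3125] = [4.3125]
BᵀPA = [2.8750 2.2500]
K = S⁻¹·BᵀPA = [0.6667 0.5217]
A−BK = [-0.8333 -0.4783; -4.3333 -0.2609]
AᵀP(A−BK) = [7.1458 1.8750; 1.8750 1.0761]
P' = Q + AᵀP(A−BK) = [9.6458 1.6250; 1.6250 1.3261]
tr(P') = 10.9719


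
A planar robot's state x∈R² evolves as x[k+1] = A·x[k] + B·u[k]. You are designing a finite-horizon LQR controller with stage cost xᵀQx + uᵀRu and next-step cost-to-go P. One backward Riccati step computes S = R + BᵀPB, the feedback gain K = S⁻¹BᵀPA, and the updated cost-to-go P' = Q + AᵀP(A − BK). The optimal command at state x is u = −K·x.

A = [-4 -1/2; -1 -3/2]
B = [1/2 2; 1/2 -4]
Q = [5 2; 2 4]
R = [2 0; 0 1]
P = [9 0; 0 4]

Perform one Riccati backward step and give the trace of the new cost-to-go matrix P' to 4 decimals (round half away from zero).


BᵀP = [4.5000 2.0000; 18.0000 -16.0000]
S = R + BᵀPB = [2 0; 0 1] + [3.2500 1.0000; 1.0000 100.0000] = [5.2500 1.0000; 1.0000 101.0000]
BᵀPA = [-20.0000 -5.2500; -56.0000 15.0000]
K = S⁻¹·BᵀPA = [-3.7109 -1.0302; -0.5177 0.1587]
A−BK = [-1.1091 -0.3023; -1.2154 -0.3500]
AᵀP(A−BK) = [44.7898 12.2834; 12.2834 3.4606]
P' = Q + AᵀP(A−BK) = [49.7898 14.2834; 14.2834 7.4606]
tr(P') = 57.2504

57.2504


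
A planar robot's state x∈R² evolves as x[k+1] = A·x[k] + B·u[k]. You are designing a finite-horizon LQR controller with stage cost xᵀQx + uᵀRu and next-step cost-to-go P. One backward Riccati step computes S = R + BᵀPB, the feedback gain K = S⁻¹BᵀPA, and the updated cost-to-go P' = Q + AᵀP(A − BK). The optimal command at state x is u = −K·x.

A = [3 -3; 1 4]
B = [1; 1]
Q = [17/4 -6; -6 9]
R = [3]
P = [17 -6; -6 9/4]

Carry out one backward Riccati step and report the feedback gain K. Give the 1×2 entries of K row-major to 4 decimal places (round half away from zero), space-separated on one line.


2.8537 -4.6829

BᵀP = [11.0000 -3.7500]
S = R + BᵀPB = [3] + [7.2500] = [10.2500]
BᵀPA = [29.2500 -48.0000]
K = S⁻¹·BᵀPA = [2.8537 -4.6829]
A−BK = [0.1463 1.6829; -1.8537 8.6829]
AᵀP(A−BK) = [35.7805 -61.0244; -61.0244 108.2195]
P' = Q + AᵀP(A−BK) = [40.0305 -67.0244; -67.0244 117.2195]
tr(P') = 157.2500
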